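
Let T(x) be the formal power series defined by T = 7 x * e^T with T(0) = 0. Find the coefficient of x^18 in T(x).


Apply the Lagrange inversion formula: if T = 7 x * phi(T) with phi(t) = e^t, then
[x^n] T = 7^n * (1/n) [t^(n-1)] phi(t)^n = 7^n * (1/n) [t^(n-1)] e^(n t) = 7^n * (1/n) * n^(n-1) / (n-1)! = 7^n * n^(n-1) / n!.
When c = 1 this is the Cayley count of rooted labeled trees on n vertices, divided by n!.
For n = 18: 7^18 * 18^17 / 18! = 1628413597910449 * 2185911559738696531968/6402373705728000 = 168947301180197983304053458/303875.

168947301180197983304053458/303875


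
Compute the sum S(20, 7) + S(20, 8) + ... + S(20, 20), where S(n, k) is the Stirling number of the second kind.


By definition, S(n, k) counts partitions of an n-set into exactly k nonempty blocks.
Computing row n = 20 for k = 7..20:
S(20, k): 11143554045652, 15170932662679, 12011282644725, 5917584964655, 1900842429486, 411016633391, 61068660380, 6302524580, 452329200, 22350954, 741285, 15675, 190, 1
Sum = 46623060002853.

46623060002853


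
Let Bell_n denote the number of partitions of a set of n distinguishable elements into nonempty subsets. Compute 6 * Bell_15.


Bell_15 can be computed from the Bell triangle or from Dobinski's identity Bell_n = (1/e) * sum_{k>=0} k^n / k!.
Computing Bell_15 = 1382958545.
Then 6 * 1382958545 = 8297751270.

8297751270


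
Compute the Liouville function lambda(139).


The Liouville function is lambda(k) = (-1)^Omega(k), where Omega(k) counts the prime factors of k with multiplicity.
Factoring: 139 = 139, so Omega(139) = 1.
lambda(139) = (-1)^1 = -1.

-1


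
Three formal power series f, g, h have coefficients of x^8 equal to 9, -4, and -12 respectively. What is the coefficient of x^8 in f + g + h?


Series addition is componentwise:
9 + -4 + -12
= -7

-7


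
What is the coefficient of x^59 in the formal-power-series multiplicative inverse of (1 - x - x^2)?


Let the inverse be f(x) = sum_{k>=0} a_k x^k. From f(x) * (1 - x - x^2) = 1 and matching coefficients:
 x^0: a_0 = 1.
 x^1: a_1 - a_0 = 0, so a_1 = 1.
 x^k (k >= 2): a_k - a_{k-1} - a_{k-2} = 0, i.e. a_k = a_{k-1} + a_{k-2}.
This is the Fibonacci-type recurrence shifted so that a_0 = a_1 = 1.
Iterating: a_0=1, a_1=1, a_2=2, a_3=3, a_4=5, a_5=8, a_6=13, a_7=21, a_8=34, a_9=55, ...
a_59 = 1548008755920.

1548008755920


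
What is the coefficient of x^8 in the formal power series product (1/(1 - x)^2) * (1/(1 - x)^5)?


Combine the factors: (1/(1 - x)^2) * (1/(1 - x)^5) = 1/(1 - x)^7.
Then use 1/(1 - x)^r = sum_{k>=0} C(k + r - 1, r - 1) x^k with r = 7 and k = 8:
C(14, 6) = 3003.

3003


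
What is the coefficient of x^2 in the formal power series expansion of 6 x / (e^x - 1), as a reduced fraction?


The exponential generating function for Bernoulli numbers is
x / (e^x - 1) = sum_{k>=0} B_k x^k / k!.
So the coefficient of x^2 in 6 x / (e^x - 1) is 6 B_2 / 2!.
Computing: B_2 = 1/6, 2! = 2, giving
6 * 1/6 / 2 = 1/2.

1/2


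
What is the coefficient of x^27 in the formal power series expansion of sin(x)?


The Maclaurin series is sin(t) = sum_{k>=0} (-1)^k t^(2k+1) / (2k+1)!, so substituting t = x, only odd powers of x are nonzero, with coefficient of x^(2k+1) equal to (-1)^k / (2k+1)!.
Write 27 = 2*13 + 1, giving the coefficient (-1)^13 / 27! = -1/10888869450418352160768000000 = -1/10888869450418352160768000000.

-1/10888869450418352160768000000


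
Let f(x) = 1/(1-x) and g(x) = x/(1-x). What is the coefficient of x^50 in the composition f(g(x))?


First simplify the composition: f(g(x)) = 1/(1 - x/(1-x)) = (1-x)/((1-x) - x) = (1-x)/(1-2x).
Now extract the coefficient. Write (1-x)/(1-2x) = 1/(1-2x) - x/(1-2x).
The coefficient of x^n in 1/(1-2x) is 2^n, and in x/(1-2x) is 2^(n-1) (for n >= 1).
So the coefficient of x^50 is 2^50 - 2^49 = 1125899906842624 - 562949953421312 = 562949953421312.

562949953421312


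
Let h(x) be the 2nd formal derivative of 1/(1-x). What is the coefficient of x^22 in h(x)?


Differentiating 2 times: d^2/dx^2 [1/(1-x)] = 2!/(1-x)^3.
The expansion 1/(1-x)^3 = sum_{k>=0} C(k+2, 2) x^k, so the coefficient of x^n in 2!/(1-x)^3 is 2! * C(n+2, 2).
For n = 22: 2 * C(24, 2) = 2 * 276 = 552

552


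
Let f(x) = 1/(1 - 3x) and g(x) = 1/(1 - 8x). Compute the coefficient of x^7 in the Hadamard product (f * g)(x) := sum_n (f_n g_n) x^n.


f has coefficients f_k = 3^k and g has coefficients g_k = 8^k, so the Hadamard product has coefficient (f*g)_k = 3^k * 8^k = 24^k.
For k = 7: 24^7 = 4586471424.

4586471424


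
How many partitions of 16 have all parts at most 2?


Using the generating function (1-x)^(-1)(1-x^2)^(-1),
the coefficient of x^16 counts these restricted partitions.
Result = 9

9


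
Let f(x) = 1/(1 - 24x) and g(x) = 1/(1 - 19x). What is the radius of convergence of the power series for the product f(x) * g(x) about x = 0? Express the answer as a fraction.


The radius of 1/(1 - 24x) is 1/24 (nearest singularity at x = 1/24), and the radius of 1/(1 - 19x) is 1/19.
The product f(x)*g(x) = 1/((1 - 24x)(1 - 19x)) has singularities at both 1/24 and 1/19, so its radius of convergence is the distance to the nearest one:
min(1/24, 1/19) = 1/24.

1/24


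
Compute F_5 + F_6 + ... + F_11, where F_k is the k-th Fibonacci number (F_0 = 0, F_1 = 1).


Use the identity sum_{k=0}^{N} F_k = F_{N+2} - 1 (which follows from F_{k+2} - F_{k+1} = F_k). Then
sum_{k=5}^{11} F_k = (F_{13} - 1) - (F_{6} - 1) = F_{13} - F_{6}.
Computing: F_{13} = 233, F_{6} = 8, so
Sum = 233 - 8 = 225.

225


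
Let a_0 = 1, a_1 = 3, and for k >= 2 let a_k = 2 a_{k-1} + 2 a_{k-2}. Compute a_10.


Iterating the recurrence forward:
a_0 = 1
a_1 = 3
a_2 = 2*3 + 2*1 = 8
a_3 = 2*8 + 2*3 = 22
a_4 = 2*22 + 2*8 = 60
a_5 = 2*60 + 2*22 = 164
a_6 = 2*164 + 2*60 = 448
a_7 = 2*448 + 2*164 = 1224
a_8 = 2*1224 + 2*448 = 3344
a_9 = 2*3344 + 2*1224 = 9136
a_10 = 2*9136 + 2*3344 = 24960
So a_10 = 24960.

24960


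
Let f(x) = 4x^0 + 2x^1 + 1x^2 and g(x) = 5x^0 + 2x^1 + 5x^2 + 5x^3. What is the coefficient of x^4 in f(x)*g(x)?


Cauchy product at x^4:
2*5 + 1*5
= 15

15


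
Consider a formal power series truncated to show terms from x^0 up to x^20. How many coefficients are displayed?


From x^0 to x^20 inclusive, the count is 20 - 0 + 1 = 21.

21


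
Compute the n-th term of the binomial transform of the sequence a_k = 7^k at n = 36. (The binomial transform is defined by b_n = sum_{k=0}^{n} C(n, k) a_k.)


With a_k = 7^k, b_n = sum_{k=0}^{n} C(n, k) 7^k = (1 + 7)^n by the binomial theorem.
For n = 36: (1 + 7)^36 = 8^36 = 324518553658426726783156020576256.

324518553658426726783156020576256


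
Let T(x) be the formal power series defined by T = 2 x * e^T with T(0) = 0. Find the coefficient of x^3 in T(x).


Apply the Lagrange inversion formula: if T = 2 x * phi(T) with phi(t) = e^t, then
[x^n] T = 2^n * (1/n) [t^(n-1)] phi(t)^n = 2^n * (1/n) [t^(n-1)] e^(n t) = 2^n * (1/n) * n^(n-1) / (n-1)! = 2^n * n^(n-1) / n!.
When c = 1 this is the Cayley count of rooted labeled trees on n vertices, divided by n!.
For n = 3: 2^3 * 3^2 / 3! = 8 * 9/6 = 12.

12


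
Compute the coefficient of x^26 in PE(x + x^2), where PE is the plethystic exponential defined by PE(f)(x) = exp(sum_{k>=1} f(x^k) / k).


With f(x) = x + x^2, the exponent is sum_{k>=1} (x^k + x^(2k)) / k = -ln(1 - x) - ln(1 - x^2). Exponentiating:
PE(x + x^2) = 1 / ((1 - x)(1 - x^2)).
This is the generating function for partitions of n into parts of size 1 or 2. The number of 2's can be any j in 0..13, and the rest are 1's, so
[x^26] = floor(26/2) + 1 = 14.

14


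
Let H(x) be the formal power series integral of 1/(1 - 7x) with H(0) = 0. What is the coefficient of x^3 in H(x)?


1/(1 - 7x) = sum_{k>=0} 7^k x^k. Integrating termwise with H(0) = 0:
H(x) = sum_{k>=0} 7^k x^(k+1) / (k+1) = sum_{m>=1} 7^(m-1) x^m / m.
For m = 3: 7^2/3 = 49/3 = 49/3.

49/3


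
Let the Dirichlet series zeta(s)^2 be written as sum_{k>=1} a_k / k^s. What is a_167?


The Dirichlet convolution of the constant function 1 with itself gives (1 * 1)(k) = sum_{d | k} 1 = d(k), the number of positive divisors of k.
Since zeta(s) = sum_{k>=1} 1/k^s, we have zeta(s)^2 = sum_{k>=1} d(k)/k^s, so a_k = d(k).
For k = 167: the divisors are 1, 167.
Count = 2.

2


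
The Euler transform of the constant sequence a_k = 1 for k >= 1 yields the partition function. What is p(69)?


The Euler transform converts the sequence a_k = 1 into the number of integer partitions.
Using the recurrence or dynamic programming:
p(69) = 3554345

3554345


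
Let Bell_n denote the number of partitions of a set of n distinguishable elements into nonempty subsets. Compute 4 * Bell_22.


Bell_22 can be computed from the Bell triangle or from Dobinski's identity Bell_n = (1/e) * sum_{k>=0} k^n / k!.
Computing Bell_22 = 4506715738447323.
Then 4 * 4506715738447323 = 18026862953789292.

18026862953789292


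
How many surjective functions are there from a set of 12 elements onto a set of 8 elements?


By inclusion-exclusion on which target elements are missed, the number of surjections from an n-set onto a k-set is
surj(n, k) = sum_{j=0}^{k} (-1)^j C(k, j) (k - j)^n.
Equivalently surj(n, k) = k! * S(n, k), where S(n, k) is the Stirling number of the second kind.
For n = 12, k = 8:
S(12, 8) = 159027, so
surj = 8! * 159027 = 40320 * 159027 = 6411968640.

6411968640


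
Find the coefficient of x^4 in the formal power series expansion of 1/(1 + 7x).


Write 1/(1 + c x) = 1/(1 - (-c) x) and apply the geometric-series identity
1/(1 - y) = sum_{k>=0} y^k to get 1/(1 + c x) = sum_{k>=0} (-c)^k x^k.
So the coefficient of x^k is (-c)^k = (-1)^k * c^k.
Here c = 7 and k = 4:
(-7)^4 = 1 * 2401 = 2401

2401


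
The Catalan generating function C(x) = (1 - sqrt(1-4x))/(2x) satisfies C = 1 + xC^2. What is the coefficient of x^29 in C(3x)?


Substituting x -> 3x scales the n-th coefficient by 3^n, so [x^29] C(3x) = 3^29 * C_29.
C_29 = C(2*29, 29)/(30) = 30067266499541040/30 = 1002242216651368.
So 3^29 * 1002242216651368 = 68630377364883 * 1002242216651368 = 68784261539800210144137109944.

68784261539800210144137109944


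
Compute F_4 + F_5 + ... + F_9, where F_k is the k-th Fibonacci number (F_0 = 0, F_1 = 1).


Use the identity sum_{k=0}^{N} F_k = F_{N+2} - 1 (which follows from F_{k+2} - F_{k+1} = F_k). Then
sum_{k=4}^{9} F_k = (F_{11} - 1) - (F_{5} - 1) = F_{11} - F_{5}.
Computing: F_{11} = 89, F_{5} = 5, so
Sum = 89 - 5 = 84.

84


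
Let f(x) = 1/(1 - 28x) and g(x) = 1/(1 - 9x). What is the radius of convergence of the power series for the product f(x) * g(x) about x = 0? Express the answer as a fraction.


The radius of 1/(1 - 28x) is 1/28 (nearest singularity at x = 1/28), and the radius of 1/(1 - 9x) is 1/9.
The product f(x)*g(x) = 1/((1 - 28x)(1 - 9x)) has singularities at both 1/28 and 1/9, so its radius of convergence is the distance to the nearest one:
min(1/28, 1/9) = 1/28.

1/28


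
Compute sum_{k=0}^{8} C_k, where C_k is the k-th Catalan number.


C_0 through C_8: 1, 1, 2, 5, 14, 42, 132, 429, 1430
Sum = 1 + 1 + 2 + 5 + 14 + 42 + 132 + 429 + 1430
= 2056

2056


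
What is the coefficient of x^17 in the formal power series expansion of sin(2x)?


The Maclaurin series is sin(t) = sum_{k>=0} (-1)^k t^(2k+1) / (2k+1)!, so substituting t = 2x, only odd powers of x are nonzero, with coefficient of x^(2k+1) equal to (-1)^k 2^(2k+1) / (2k+1)!.
Write 17 = 2*8 + 1, giving the coefficient (-1)^8 * 2^17 / 17! = 131072/355687428096000 = 4/10854718875.

4/10854718875


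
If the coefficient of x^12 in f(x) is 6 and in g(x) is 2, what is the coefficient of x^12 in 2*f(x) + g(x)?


Scalar multiplication scales coefficients: 2 * 6 = 12.
Then add the g coefficient: 12 + 2
= 14

14


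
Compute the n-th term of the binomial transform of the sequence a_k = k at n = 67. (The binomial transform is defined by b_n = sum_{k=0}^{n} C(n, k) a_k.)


With a_k = k, b_n = sum_{k=0}^{n} C(n, k) k. Using k * C(n, k) = n * C(n-1, k-1) gives b_n = n * sum_{k>=1} C(n-1, k-1) = n * 2^(n-1).
For n = 67: 67 * 2^66 = 67 * 73786976294838206464 = 4943727411754159833088.

4943727411754159833088


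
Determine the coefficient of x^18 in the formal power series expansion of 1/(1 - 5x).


The geometric series identity gives 1/(1 - c x) = sum_{k>=0} c^k x^k, so the coefficient of x^k is c^k.
Here c = 5 and k = 18.
Computing: 5^18 = 3814697265625

3814697265625


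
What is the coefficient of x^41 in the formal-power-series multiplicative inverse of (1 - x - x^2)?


Let the inverse be f(x) = sum_{k>=0} a_k x^k. From f(x) * (1 - x - x^2) = 1 and matching coefficients:
 x^0: a_0 = 1.
 x^1: a_1 - a_0 = 0, so a_1 = 1.
 x^k (k >= 2): a_k - a_{k-1} - a_{k-2} = 0, i.e. a_k = a_{k-1} + a_{k-2}.
This is the Fibonacci-type recurrence shifted so that a_0 = a_1 = 1.
Iterating: a_0=1, a_1=1, a_2=2, a_3=3, a_4=5, a_5=8, a_6=13, a_7=21, a_8=34, a_9=55, ...
a_41 = 267914296.

267914296


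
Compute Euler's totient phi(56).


phi(n) counts integers in [1, n] coprime to n. Using the multiplicative formula phi(n) = n * prod_{p | n} (1 - 1/p):
56 = 2^3 * 7, so
phi(56) = 56 * (1 - 1/2) * (1 - 1/7) = 24.

24


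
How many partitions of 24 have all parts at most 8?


Using the generating function (1-x)^(-1)(1-x^2)^(-1)...(1-x^8)^(-1),
the coefficient of x^24 counts these restricted partitions.
Result = 919

919


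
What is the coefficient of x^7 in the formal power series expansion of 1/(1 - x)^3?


The expansion 1/(1 - x)^r = sum_{k>=0} C(k + r - 1, r - 1) x^k follows from the multiset / negative-binomial theorem (or from repeated differentiation of the geometric series).
For r = 3 and k = 7:
C(9, 2) = 362880 / (2 * 5040) = 36.

36


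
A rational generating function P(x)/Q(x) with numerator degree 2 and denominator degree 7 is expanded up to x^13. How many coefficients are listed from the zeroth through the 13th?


Expanding up to x^13 gives the coefficients for x^0, x^1, ..., x^13.
That is 13 + 1 = 14 coefficients in total.

14


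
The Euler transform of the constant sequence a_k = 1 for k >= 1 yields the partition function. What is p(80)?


The Euler transform converts the sequence a_k = 1 into the number of integer partitions.
Using the recurrence or dynamic programming:
p(80) = 15796476

15796476


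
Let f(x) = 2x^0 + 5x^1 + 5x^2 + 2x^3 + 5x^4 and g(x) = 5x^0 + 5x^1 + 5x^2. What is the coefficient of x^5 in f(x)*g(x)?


Cauchy product at x^5:
2*5 + 5*5
= 35

35


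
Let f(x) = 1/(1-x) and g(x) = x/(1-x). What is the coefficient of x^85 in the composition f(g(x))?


First simplify the composition: f(g(x)) = 1/(1 - x/(1-x)) = (1-x)/((1-x) - x) = (1-x)/(1-2x).
Now extract the coefficient. Write (1-x)/(1-2x) = 1/(1-2x) - x/(1-2x).
The coefficient of x^n in 1/(1-2x) is 2^n, and in x/(1-2x) is 2^(n-1) (for n >= 1).
So the coefficient of x^85 is 2^85 - 2^84 = 38685626227668133590597632 - 19342813113834066795298816 = 19342813113834066795298816.

19342813113834066795298816


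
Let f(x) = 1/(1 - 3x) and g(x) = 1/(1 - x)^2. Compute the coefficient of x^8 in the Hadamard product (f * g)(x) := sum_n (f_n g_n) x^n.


f has coefficients f_k = 3^k. For g = 1/(1 - x)^2 the coefficient is g_k = C(k + 1, 1) = k + 1. The Hadamard coefficient is (f * g)_k = 3^k * (k + 1).
For k = 8: 3^8 * 9 = 6561 * 9 = 59049.

59049


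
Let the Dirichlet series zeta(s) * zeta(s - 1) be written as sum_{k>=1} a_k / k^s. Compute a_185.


Convolution gives a_k = sum_{d | k} d * 1 = sum_{d | k} d = sigma(k), the sum of positive divisors of k.
For k = 185, the divisors are 1, 5, 37, 185, so
sigma(185) = 1 + 5 + 37 + 185 = 228.

228


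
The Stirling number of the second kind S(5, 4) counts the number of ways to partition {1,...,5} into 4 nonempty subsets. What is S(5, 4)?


Using the explicit formula S(n,k) = (1/k!) sum_{j=0}^{k} (-1)^(k-j) C(k,j) j^n:
S(5, 4) = 10
Equivalently, S(n,k) is n! times the coefficient of x^n in the EGF (e^x - 1)^k / k!.

10


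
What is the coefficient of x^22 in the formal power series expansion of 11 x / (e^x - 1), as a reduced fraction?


The exponential generating function for Bernoulli numbers is
x / (e^x - 1) = sum_{k>=0} B_k x^k / k!.
So the coefficient of x^22 in 11 x / (e^x - 1) is 11 B_22 / 22!.
Computing: B_22 = 854513/138, 22! = 1124000727777607680000, giving
11 * 854513/138 / 1124000727777607680000 = 77683/1281918185399255040000.

77683/1281918185399255040000


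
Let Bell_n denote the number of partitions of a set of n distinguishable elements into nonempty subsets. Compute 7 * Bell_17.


Bell_17 can be computed from the Bell triangle or from Dobinski's identity Bell_n = (1/e) * sum_{k>=0} k^n / k!.
Computing Bell_17 = 82864869804.
Then 7 * 82864869804 = 580054088628.

580054088628


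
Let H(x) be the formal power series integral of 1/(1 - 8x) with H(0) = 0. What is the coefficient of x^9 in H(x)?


1/(1 - 8x) = sum_{k>=0} 8^k x^k. Integrating termwise with H(0) = 0:
H(x) = sum_{k>=0} 8^k x^(k+1) / (k+1) = sum_{m>=1} 8^(m-1) x^m / m.
For m = 9: 8^8/9 = 16777216/9 = 16777216/9.

16777216/9


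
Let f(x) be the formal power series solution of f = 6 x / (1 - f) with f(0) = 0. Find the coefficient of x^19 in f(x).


Apply Lagrange inversion: f = 6 x * phi(f) with phi(t) = 1/(1 - t), so
[x^n] f = 6^n * (1/n) [t^(n-1)] phi(t)^n = 6^n * (1/n) [t^(n-1)] (1 - t)^(-n) = 6^n * (1/n) C(2n - 2, n - 1) = 6^n * C_{n-1}.
For n = 19: C_18 = C(36, 18) / 19 = 9075135300/19 = 477638700.
With the 6^19 = 609359740010496 factor, the coefficient is 609359740010496 * 477638700 = 291053794050951295795200.

291053794050951295795200


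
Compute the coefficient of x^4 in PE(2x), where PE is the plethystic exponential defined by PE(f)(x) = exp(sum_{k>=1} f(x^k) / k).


With f(x) = 2x, the exponent is sum_{k>=1} 2 x^k / k = 2 * (-ln(1 - x)). Exponentiating:
PE(2x) = exp(-2 ln(1 - x)) = 1/(1 - x)^2.
By the negative binomial expansion, [x^n] 1/(1 - x)^2 = C(n + 1, 1).
For n = 4: C(5, 1) = 5.

5


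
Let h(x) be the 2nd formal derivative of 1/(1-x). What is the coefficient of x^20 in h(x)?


Differentiating 2 times: d^2/dx^2 [1/(1-x)] = 2!/(1-x)^3.
The expansion 1/(1-x)^3 = sum_{k>=0} C(k+2, 2) x^k, so the coefficient of x^n in 2!/(1-x)^3 is 2! * C(n+2, 2).
For n = 20: 2 * C(22, 2) = 2 * 231 = 462

462


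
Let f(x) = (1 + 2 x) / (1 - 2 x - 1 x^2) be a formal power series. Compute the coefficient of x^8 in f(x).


Write f(x) = sum_{k>=0} a_k x^k. Multiplying both sides by 1 - 2 x - 1 x^2 gives
(1 - 2 x - 1 x^2) sum_{k>=0} a_k x^k = 1 + 2 x.
Matching coefficients:
 x^0: a_0 = 1
 x^1: a_1 - 2 a_0 = 2  =>  a_1 = 2*1 + 2 = 4
 x^k (k >= 2): a_k = 2 a_{k-1} + 1 a_{k-2}.
Iterating: a_2 = 9, a_3 = 22, a_4 = 53, a_5 = 128, a_6 = 309, a_7 = 746, a_8 = 1801.
So the coefficient of x^8 is 1801.

1801


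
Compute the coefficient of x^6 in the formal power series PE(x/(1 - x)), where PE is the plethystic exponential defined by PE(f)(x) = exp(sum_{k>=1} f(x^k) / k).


For f(x) = x/(1 - x) we have
sum_{k>=1} f(x^k) / k = sum_{k>=1} (1/k) * x^k / (1 - x^k) = sum_{k, m >= 1} x^(k m) / k,
which after exponentiating simplifies to
PE(x/(1 - x)) = prod_{k>=1} 1 / (1 - x^k).
This is the generating function for the partition function p(n), so the coefficient of x^6 is p(6).
Computing p(6) by dynamic programming over parts 1, 2, ..., 6: p(6) = 11.

11


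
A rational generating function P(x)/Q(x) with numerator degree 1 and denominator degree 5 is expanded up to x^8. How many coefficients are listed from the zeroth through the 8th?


Expanding up to x^8 gives the coefficients for x^0, x^1, ..., x^8.
That is 8 + 1 = 9 coefficients in total.

9


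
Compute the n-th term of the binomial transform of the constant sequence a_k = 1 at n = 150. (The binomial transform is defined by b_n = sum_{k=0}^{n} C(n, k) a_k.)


With a_k = 1 for all k, b_n = sum_{k=0}^{n} C(n, k) = 2^n by the binomial theorem.
For n = 150: 2^150 = 1427247692705959881058285969449495136382746624.

1427247692705959881058285969449495136382746624


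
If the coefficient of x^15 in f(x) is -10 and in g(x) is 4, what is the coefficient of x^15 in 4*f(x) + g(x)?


Scalar multiplication scales coefficients: 4 * -10 = -40.
Then add the g coefficient: -40 + 4
= -36

-36


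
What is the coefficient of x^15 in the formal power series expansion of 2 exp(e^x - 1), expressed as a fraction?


exp(e^x - 1) is the exponential generating function for the Bell numbers Bell_k: exp(e^x - 1) = sum_{k>=0} Bell_k x^k / k!.
So the coefficient of x^15 in 2 exp(e^x - 1) is 2 Bell_15 / 15!.
Computing: Bell_15 = 1382958545 and 15! = 1307674368000, giving
2 * 1382958545/1307674368000 = 276591709/130767436800.

276591709/130767436800


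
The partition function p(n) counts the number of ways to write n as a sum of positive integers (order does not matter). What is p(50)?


Using the generating function prod_{k>=1} 1/(1-x^k), we compute p(50).
By dynamic programming over parts 1 through 50:
p(50) = 204226

204226


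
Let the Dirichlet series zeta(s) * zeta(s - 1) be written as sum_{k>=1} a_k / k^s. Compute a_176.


Convolution gives a_k = sum_{d | k} d * 1 = sum_{d | k} d = sigma(k), the sum of positive divisors of k.
For k = 176, the divisors are 1, 2, 4, 8, 11, 16, 22, 44, 88, 176, so
sigma(176) = 1 + 2 + 4 + 8 + 11 + 16 + 22 + 44 + 88 + 176 = 372.

372


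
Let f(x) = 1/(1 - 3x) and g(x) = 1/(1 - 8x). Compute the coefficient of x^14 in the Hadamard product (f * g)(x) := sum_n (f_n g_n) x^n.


f has coefficients f_k = 3^k and g has coefficients g_k = 8^k, so the Hadamard product has coefficient (f*g)_k = 3^k * 8^k = 24^k.
For k = 14: 24^14 = 21035720123168587776.

21035720123168587776


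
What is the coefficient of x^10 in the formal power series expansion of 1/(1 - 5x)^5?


The general identity 1/(1 - c x)^r = sum_{k>=0} c^k C(k + r - 1, r - 1) x^k follows by substituting y = c x into 1/(1 - y)^r = sum_{k>=0} C(k + r - 1, r - 1) y^k.
For c = 5, r = 5, k = 10:
5^10 * C(14, 4) = 9765625 * 1001 = 9775390625.

9775390625


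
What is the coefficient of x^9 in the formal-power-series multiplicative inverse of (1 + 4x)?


The inverse is 1/(1 + 4x). Apply the geometric identity 1/(1 - y) = sum_{k>=0} y^k with y = -4x:
1/(1 + 4x) = sum_{k>=0} (-4)^k x^k.
So the coefficient of x^9 is (-4)^9 = -262144.

-262144


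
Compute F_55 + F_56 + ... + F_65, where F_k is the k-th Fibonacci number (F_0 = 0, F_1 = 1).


Use the identity sum_{k=0}^{N} F_k = F_{N+2} - 1 (which follows from F_{k+2} - F_{k+1} = F_k). Then
sum_{k=55}^{65} F_k = (F_{67} - 1) - (F_{56} - 1) = F_{67} - F_{56}.
Computing: F_{67} = 44945570212853, F_{56} = 225851433717, so
Sum = 44945570212853 - 225851433717 = 44719718779136.

44719718779136


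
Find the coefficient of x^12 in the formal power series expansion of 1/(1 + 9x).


Write 1/(1 + c x) = 1/(1 - (-c) x) and apply the geometric-series identity
1/(1 - y) = sum_{k>=0} y^k to get 1/(1 + c x) = sum_{k>=0} (-c)^k x^k.
So the coefficient of x^k is (-c)^k = (-1)^k * c^k.
Here c = 9 and k = 12:
(-9)^12 = 1 * 282429536481 = 282429536481

282429536481


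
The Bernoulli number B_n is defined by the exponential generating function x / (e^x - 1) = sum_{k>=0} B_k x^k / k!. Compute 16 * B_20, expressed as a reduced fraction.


Bernoulli numbers can also be computed recursively via B_0 = 1 and sum_{j=0}^{m} C(m+1, j) B_j = 0 for m >= 1. Odd-index Bernoulli numbers vanish for k >= 3.
Computing B_20 = -174611/330, so 16 * B_20 = 16 * -174611/330 = -1396888/165.

-1396888/165


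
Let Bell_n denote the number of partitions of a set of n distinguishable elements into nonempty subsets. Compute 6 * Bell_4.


Bell_4 can be computed from the Bell triangle or from Dobinski's identity Bell_n = (1/e) * sum_{k>=0} k^n / k!.
Computing Bell_4 = 15.
Then 6 * 15 = 90.

90


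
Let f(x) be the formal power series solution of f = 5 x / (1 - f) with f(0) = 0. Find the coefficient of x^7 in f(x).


Apply Lagrange inversion: f = 5 x * phi(f) with phi(t) = 1/(1 - t), so
[x^n] f = 5^n * (1/n) [t^(n-1)] phi(t)^n = 5^n * (1/n) [t^(n-1)] (1 - t)^(-n) = 5^n * (1/n) C(2n - 2, n - 1) = 5^n * C_{n-1}.
For n = 7: C_6 = C(12, 6) / 7 = 924/7 = 132.
With the 5^7 = 78125 factor, the coefficient is 78125 * 132 = 10312500.

10312500


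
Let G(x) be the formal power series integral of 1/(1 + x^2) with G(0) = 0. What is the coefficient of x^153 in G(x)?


1/(1 + x^2) = sum_{j>=0} (-1)^j x^(2j). Integrating termwise with G(0) = 0:
G(x) = sum_{j>=0} (-1)^j x^(2j+1) / (2j+1) = arctan(x).
Only odd powers are nonzero. For x^153 write 153 = 2*76 + 1, giving
(-1)^76 / 153 = 1/153 = 1/153.

1/153


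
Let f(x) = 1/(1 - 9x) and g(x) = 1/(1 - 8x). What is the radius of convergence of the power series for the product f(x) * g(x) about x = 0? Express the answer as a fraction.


The radius of 1/(1 - 9x) is 1/9 (nearest singularity at x = 1/9), and the radius of 1/(1 - 8x) is 1/8.
The product f(x)*g(x) = 1/((1 - 9x)(1 - 8x)) has singularities at both 1/9 and 1/8, so its radius of convergence is the distance to the nearest one:
min(1/9, 1/8) = 1/9.

1/9


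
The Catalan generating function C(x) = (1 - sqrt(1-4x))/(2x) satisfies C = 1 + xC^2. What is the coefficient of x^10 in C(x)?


Substituting x -> x scales the n-th coefficient by 1, so [x^10] C(x) = C_10.
C_10 = C(2*10, 10)/(11) = 184756/11 = 16796.
= 16796.

16796


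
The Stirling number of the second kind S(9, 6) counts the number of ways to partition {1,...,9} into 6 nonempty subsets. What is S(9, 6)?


Using the explicit formula S(n,k) = (1/k!) sum_{j=0}^{k} (-1)^(k-j) C(k,j) j^n:
S(9, 6) = 2646
Equivalently, S(n,k) is n! times the coefficient of x^n in the EGF (e^x - 1)^k / k!.

2646


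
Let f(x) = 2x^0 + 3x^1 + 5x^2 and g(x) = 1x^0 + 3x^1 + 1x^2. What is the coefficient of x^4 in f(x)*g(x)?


Cauchy product at x^4:
5*1
= 5

5


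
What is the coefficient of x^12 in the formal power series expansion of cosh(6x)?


The Maclaurin series is cosh(t) = sum_{m>=0} t^(2m) / (2m)!, so substituting t = 6x, only even powers of x are nonzero, with coefficient of x^(2m) equal to 6^(2m) / (2m)!.
For x^12 the coefficient is 6^12/12! = 2176782336/479001600 = 8748/1925.

8748/1925


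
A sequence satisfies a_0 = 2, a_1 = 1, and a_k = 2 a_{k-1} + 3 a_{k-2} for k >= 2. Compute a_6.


The characteristic equation is t^2 - 2 t - 3 = 0, with roots r_1 = 3 and r_2 = -1 (so c_1 = r_1 + r_2, c_2 = -r_1 r_2 as required).
One can use the closed form a_n = A r_1^n + B r_2^n, but direct iteration is more reliable:
a_0 = 2, a_1 = 1, a_2 = 8, a_3 = 19, a_4 = 62, a_5 = 181, a_6 = 548.
So a_6 = 548.

548


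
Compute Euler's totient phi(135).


phi(n) counts integers in [1, n] coprime to n. Using the multiplicative formula phi(n) = n * prod_{p | n} (1 - 1/p):
135 = 3^3 * 5, so
phi(135) = 135 * (1 - 1/3) * (1 - 1/5) = 72.

72


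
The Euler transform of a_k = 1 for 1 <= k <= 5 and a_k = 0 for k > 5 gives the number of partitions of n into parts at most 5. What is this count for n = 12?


Partitions of 12 into parts at most 5:
Using generating function (1-x)^(-1)(1-x^2)^(-1)...(1-x^5)^(-1),
the coefficient of x^12 = 47

47


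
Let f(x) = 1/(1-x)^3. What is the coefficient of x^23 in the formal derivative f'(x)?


Differentiate: d/dx [ 1/(1-x)^r ] = r / (1-x)^(r+1).
Here r = 3, so f'(x) = 3 / (1-x)^4.
The expansion of 1/(1-x)^(r+1) has coefficient of x^n equal to C(n+r, r).
So the coefficient of x^23 in f'(x) is
3 * C(26, 3) = 3 * 2600 = 7800

7800


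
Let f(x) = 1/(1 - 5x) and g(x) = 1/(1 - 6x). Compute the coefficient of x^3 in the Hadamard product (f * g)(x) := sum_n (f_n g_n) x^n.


f has coefficients f_k = 5^k and g has coefficients g_k = 6^k, so the Hadamard product has coefficient (f*g)_k = 5^k * 6^k = 30^k.
For k = 3: 30^3 = 27000.

27000


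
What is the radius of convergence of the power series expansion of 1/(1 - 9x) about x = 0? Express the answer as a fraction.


Expanding 1/(1 - 9x) = sum_{k>=0} 9^k x^k, the series converges when |9x| < 1, i.e., |x| < 1/9.
So the radius of convergence is 1/9 = 1/9.

1/9


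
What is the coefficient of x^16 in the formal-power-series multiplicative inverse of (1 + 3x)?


The inverse is 1/(1 + 3x). Apply the geometric identity 1/(1 - y) = sum_{k>=0} y^k with y = -3x:
1/(1 + 3x) = sum_{k>=0} (-3)^k x^k.
So the coefficient of x^16 is (-3)^16 = 43046721.

43046721


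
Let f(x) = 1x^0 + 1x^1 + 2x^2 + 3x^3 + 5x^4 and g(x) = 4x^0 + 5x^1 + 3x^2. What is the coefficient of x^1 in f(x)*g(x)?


Cauchy product at x^1:
1*5 + 1*4
= 9

9


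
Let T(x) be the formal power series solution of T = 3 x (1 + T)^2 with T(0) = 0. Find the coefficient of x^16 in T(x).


Apply the Lagrange inversion formula: if T = 3 x * phi(T) with phi(t) = (1 + t)^2, then [x^n] T = 3^n * (1/n) [t^(n-1)] phi(t)^n = 3^n * (1/n) [t^(n-1)] (1 + t)^(2n) = 3^n * (1/n) C(2n, n-1).
Using the identity C(2n, n-1) = C(2n, n) * n / (n+1), the unscaled factor equals C(2n, n) / (n+1) = C_n, the n-th Catalan number.
For n = 16: C_16 = C(32, 16) / 17 = 601080390/17 = 35357670.
With the 3^16 = 43046721 factor, the coefficient is 43046721 * 35357670 = 1522031755700070.

1522031755700070


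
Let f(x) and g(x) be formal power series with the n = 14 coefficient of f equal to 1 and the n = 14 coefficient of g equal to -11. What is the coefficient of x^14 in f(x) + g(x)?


Addition of formal power series is termwise.
The coefficient of x^14 in f + g = 1 + -11
= -10

-10


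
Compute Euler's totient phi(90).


phi(n) counts integers in [1, n] coprime to n. Using the multiplicative formula phi(n) = n * prod_{p | n} (1 - 1/p):
90 = 2 * 3^2 * 5, so
phi(90) = 90 * (1 - 1/2) * (1 - 1/3) * (1 - 1/5) = 24.

24


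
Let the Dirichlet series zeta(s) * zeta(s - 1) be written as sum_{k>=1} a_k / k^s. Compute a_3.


Convolution gives a_k = sum_{d | k} d * 1 = sum_{d | k} d = sigma(k), the sum of positive divisors of k.
For k = 3, the divisors are 1, 3, so
sigma(3) = 1 + 3 = 4.

4


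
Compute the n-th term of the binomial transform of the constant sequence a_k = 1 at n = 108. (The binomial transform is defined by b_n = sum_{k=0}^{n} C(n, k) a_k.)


With a_k = 1 for all k, b_n = sum_{k=0}^{n} C(n, k) = 2^n by the binomial theorem.
For n = 108: 2^108 = 324518553658426726783156020576256.

324518553658426726783156020576256


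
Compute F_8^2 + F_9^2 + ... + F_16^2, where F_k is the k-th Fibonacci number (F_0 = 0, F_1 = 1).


There is a standard identity sum_{k=0}^{N} F_k^2 = F_N * F_{N+1} (proved inductively from the telescoping relation F_k^2 = F_k F_{k+1} - F_{k-1} F_k). Then
sum_{k=8}^{16} F_k^2 = F_16 F_17 - F_7 F_8.
Computing: F_16 = 987, F_17 = 1597, F_7 = 13, F_8 = 21.
Sum = 987 * 1597 - 13 * 21 = 1575966.

1575966


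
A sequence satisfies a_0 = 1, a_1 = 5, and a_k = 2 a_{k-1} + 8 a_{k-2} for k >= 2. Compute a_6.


The characteristic equation is t^2 - 2 t - 8 = 0, with roots r_1 = 4 and r_2 = -2 (so c_1 = r_1 + r_2, c_2 = -r_1 r_2 as required).
One can use the closed form a_n = A r_1^n + B r_2^n, but direct iteration is more reliable:
a_0 = 1, a_1 = 5, a_2 = 18, a_3 = 76, a_4 = 296, a_5 = 1200, a_6 = 4768.
So a_6 = 4768.

4768


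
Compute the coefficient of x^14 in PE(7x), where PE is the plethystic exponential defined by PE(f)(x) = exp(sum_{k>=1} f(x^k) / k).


With f(x) = 7x, the exponent is sum_{k>=1} 7 x^k / k = 7 * (-ln(1 - x)). Exponentiating:
PE(7x) = exp(-7 ln(1 - x)) = 1/(1 - x)^7.
By the negative binomial expansion, [x^n] 1/(1 - x)^7 = C(n + 6, 6).
For n = 14: C(20, 6) = 38760.

38760


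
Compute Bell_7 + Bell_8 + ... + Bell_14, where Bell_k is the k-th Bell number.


Recall Bell_k counts set partitions of a k-set (with Bell_0 = 1 by convention).
Bell_7 through Bell_14: 877, 4140, 21147, 115975, 678570, 4213597, 27644437, 190899322
Sum = 877 + 4140 + 21147 + 115975 + 678570 + 4213597 + 27644437 + 190899322 = 223578065.

223578065


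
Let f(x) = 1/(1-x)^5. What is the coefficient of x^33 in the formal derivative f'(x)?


Differentiate: d/dx [ 1/(1-x)^r ] = r / (1-x)^(r+1).
Here r = 5, so f'(x) = 5 / (1-x)^6.
The expansion of 1/(1-x)^(r+1) has coefficient of x^n equal to C(n+r, r).
So the coefficient of x^33 in f'(x) is
5 * C(38, 5) = 5 * 501942 = 2509710

2509710


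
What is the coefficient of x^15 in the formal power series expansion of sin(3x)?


The Maclaurin series is sin(t) = sum_{k>=0} (-1)^k t^(2k+1) / (2k+1)!, so substituting t = 3x, only odd powers of x are nonzero, with coefficient of x^(2k+1) equal to (-1)^k 3^(2k+1) / (2k+1)!.
Write 15 = 2*7 + 1, giving the coefficient (-1)^7 * 3^15 / 15! = -14348907/1307674368000 = -19683/1793792000.

-19683/1793792000


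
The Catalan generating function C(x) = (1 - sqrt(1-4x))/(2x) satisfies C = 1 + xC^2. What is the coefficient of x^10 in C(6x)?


Substituting x -> 6x scales the n-th coefficient by 6^n, so [x^10] C(6x) = 6^10 * C_10.
C_10 = C(2*10, 10)/(11) = 184756/11 = 16796.
So 6^10 * 16796 = 60466176 * 16796 = 1015589892096.

1015589892096


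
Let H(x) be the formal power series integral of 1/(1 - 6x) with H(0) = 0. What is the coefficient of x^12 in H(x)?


1/(1 - 6x) = sum_{k>=0} 6^k x^k. Integrating termwise with H(0) = 0:
H(x) = sum_{k>=0} 6^k x^(k+1) / (k+1) = sum_{m>=1} 6^(m-1) x^m / m.
For m = 12: 6^11/12 = 362797056/12 = 30233088.

30233088


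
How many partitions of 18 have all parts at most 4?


Using the generating function (1-x)^(-1)(1-x^2)^(-1)...(1-x^4)^(-1),
the coefficient of x^18 counts these restricted partitions.
Result = 84

84


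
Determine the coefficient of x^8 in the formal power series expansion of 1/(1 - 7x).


The geometric series identity gives 1/(1 - c x) = sum_{k>=0} c^k x^k, so the coefficient of x^k is c^k.
Here c = 7 and k = 8.
Computing: 7^8 = 5764801

5764801


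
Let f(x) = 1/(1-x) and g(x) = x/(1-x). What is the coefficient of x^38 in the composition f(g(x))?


First simplify the composition: f(g(x)) = 1/(1 - x/(1-x)) = (1-x)/((1-x) - x) = (1-x)/(1-2x).
Now extract the coefficient. Write (1-x)/(1-2x) = 1/(1-2x) - x/(1-2x).
The coefficient of x^n in 1/(1-2x) is 2^n, and in x/(1-2x) is 2^(n-1) (for n >= 1).
So the coefficient of x^38 is 2^38 - 2^37 = 274877906944 - 137438953472 = 137438953472.

137438953472


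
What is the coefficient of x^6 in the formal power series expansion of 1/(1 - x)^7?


The expansion 1/(1 - x)^r = sum_{k>=0} C(k + r - 1, r - 1) x^k follows from the multiset / negative-binomial theorem (or from repeated differentiation of the geometric series).
For r = 7 and k = 6:
C(12, 6) = 479001600 / (720 * 720) = 924.

924


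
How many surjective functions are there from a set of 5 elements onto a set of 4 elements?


By inclusion-exclusion on which target elements are missed, the number of surjections from an n-set onto a k-set is
surj(n, k) = sum_{j=0}^{k} (-1)^j C(k, j) (k - j)^n.
Equivalently surj(n, k) = k! * S(n, k), where S(n, k) is the Stirling number of the second kind.
For n = 5, k = 4:
S(5, 4) = 10, so
surj = 4! * 10 = 24 * 10 = 240.

240


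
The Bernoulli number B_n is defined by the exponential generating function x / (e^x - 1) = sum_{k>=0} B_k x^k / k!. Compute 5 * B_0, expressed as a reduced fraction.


Bernoulli numbers can also be computed recursively via B_0 = 1 and sum_{j=0}^{m} C(m+1, j) B_j = 0 for m >= 1. Odd-index Bernoulli numbers vanish for k >= 3.
Computing B_0 = 1, so 5 * B_0 = 5 * 1 = 5.

5


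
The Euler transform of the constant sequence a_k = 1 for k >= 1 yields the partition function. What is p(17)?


The Euler transform converts the sequence a_k = 1 into the number of integer partitions.
Using the recurrence or dynamic programming:
p(17) = 297

297


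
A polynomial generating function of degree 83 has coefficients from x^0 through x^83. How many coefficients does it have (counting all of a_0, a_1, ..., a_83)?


A polynomial of degree 83 takes the form a_0 + a_1 x + ... + a_83 x^83.
The number of coefficients is 83 + 1 = 84.

84


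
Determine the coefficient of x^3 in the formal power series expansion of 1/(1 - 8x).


The geometric series identity gives 1/(1 - c x) = sum_{k>=0} c^k x^k, so the coefficient of x^k is c^k.
Here c = 8 and k = 3.
Computing: 8^3 = 512

512


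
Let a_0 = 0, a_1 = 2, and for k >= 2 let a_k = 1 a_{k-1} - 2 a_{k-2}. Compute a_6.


Iterating the recurrence forward:
a_0 = 0
a_1 = 2
a_2 = 1*2 - 2*0 = 2
a_3 = 1*2 - 2*2 = -2
a_4 = 1*-2 - 2*2 = -6
a_5 = 1*-6 - 2*-2 = -2
a_6 = 1*-2 - 2*-6 = 10
So a_6 = 10.

10


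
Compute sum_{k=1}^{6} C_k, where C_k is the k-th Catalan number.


C_1 through C_6: 1, 2, 5, 14, 42, 132
Sum = 1 + 2 + 5 + 14 + 42 + 132
= 196

196


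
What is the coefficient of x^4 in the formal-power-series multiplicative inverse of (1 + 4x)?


The inverse is 1/(1 + 4x). Apply the geometric identity 1/(1 - y) = sum_{k>=0} y^k with y = -4x:
1/(1 + 4x) = sum_{k>=0} (-4)^k x^k.
So the coefficient of x^4 is (-4)^4 = 256.

256


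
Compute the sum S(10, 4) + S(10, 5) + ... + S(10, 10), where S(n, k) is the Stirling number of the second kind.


By definition, S(n, k) counts partitions of an n-set into exactly k nonempty blocks.
Computing row n = 10 for k = 4..10:
S(10, k): 34105, 42525, 22827, 5880, 750, 45, 1
Sum = 106133.

106133


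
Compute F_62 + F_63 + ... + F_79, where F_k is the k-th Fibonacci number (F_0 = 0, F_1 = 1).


Use the identity sum_{k=0}^{N} F_k = F_{N+2} - 1 (which follows from F_{k+2} - F_{k+1} = F_k). Then
sum_{k=62}^{79} F_k = (F_{81} - 1) - (F_{63} - 1) = F_{81} - F_{63}.
Computing: F_{81} = 37889062373143906, F_{63} = 6557470319842, so
Sum = 37889062373143906 - 6557470319842 = 37882504902824064.

37882504902824064


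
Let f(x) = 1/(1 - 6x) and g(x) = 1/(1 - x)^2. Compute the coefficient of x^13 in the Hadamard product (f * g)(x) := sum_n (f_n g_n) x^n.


f has coefficients f_k = 6^k. For g = 1/(1 - x)^2 the coefficient is g_k = C(k + 1, 1) = k + 1. The Hadamard coefficient is (f * g)_k = 6^k * (k + 1).
For k = 13: 6^13 * 14 = 13060694016 * 14 = 182849716224.

182849716224


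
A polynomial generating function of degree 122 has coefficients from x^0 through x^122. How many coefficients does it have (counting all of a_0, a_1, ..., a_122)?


A polynomial of degree 122 takes the form a_0 + a_1 x + ... + a_122 x^122.
The number of coefficients is 122 + 1 = 123.

123


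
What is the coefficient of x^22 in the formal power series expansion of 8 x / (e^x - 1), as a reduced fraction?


The exponential generating function for Bernoulli numbers is
x / (e^x - 1) = sum_{k>=0} B_k x^k / k!.
So the coefficient of x^22 in 8 x / (e^x - 1) is 8 B_22 / 22!.
Computing: B_22 = 854513/138, 22! = 1124000727777607680000, giving
8 * 854513/138 / 1124000727777607680000 = 77683/1762637504923975680000.

77683/1762637504923975680000


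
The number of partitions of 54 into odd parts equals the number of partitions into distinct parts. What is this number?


Computing partitions of 54 into odd parts (1, 3, 5, ...):
Using the generating function prod_{k>=0} 1/(1-x^(2k+1)),
the count is 5718

5718


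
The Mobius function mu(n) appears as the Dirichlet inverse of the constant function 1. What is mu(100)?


100 has a squared prime factor, so mu(100) = 0.
Factorization reveals a repeated prime.

0


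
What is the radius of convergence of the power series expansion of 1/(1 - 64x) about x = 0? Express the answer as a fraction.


Expanding 1/(1 - 64x) = sum_{k>=0} 64^k x^k, the series converges when |64x| < 1, i.e., |x| < 1/64.
So the radius of convergence is 1/64 = 1/64.

1/64


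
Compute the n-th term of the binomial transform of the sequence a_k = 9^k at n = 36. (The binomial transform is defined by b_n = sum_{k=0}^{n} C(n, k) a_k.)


With a_k = 9^k, b_n = sum_{k=0}^{n} C(n, k) 9^k = (1 + 9)^n by the binomial theorem.
For n = 36: (1 + 9)^36 = 10^36 = 1000000000000000000000000000000000000.

1000000000000000000000000000000000000
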